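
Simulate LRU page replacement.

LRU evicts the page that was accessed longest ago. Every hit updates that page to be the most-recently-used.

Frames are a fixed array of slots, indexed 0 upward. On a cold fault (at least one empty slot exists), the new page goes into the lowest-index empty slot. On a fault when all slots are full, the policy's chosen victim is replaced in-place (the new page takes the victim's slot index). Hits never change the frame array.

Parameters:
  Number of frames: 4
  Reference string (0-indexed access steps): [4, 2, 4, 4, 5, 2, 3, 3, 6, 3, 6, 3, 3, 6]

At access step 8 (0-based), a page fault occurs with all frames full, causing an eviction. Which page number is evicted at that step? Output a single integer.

Answer: 4

Derivation:
Step 0: ref 4 -> FAULT, frames=[4,-,-,-]
Step 1: ref 2 -> FAULT, frames=[4,2,-,-]
Step 2: ref 4 -> HIT, frames=[4,2,-,-]
Step 3: ref 4 -> HIT, frames=[4,2,-,-]
Step 4: ref 5 -> FAULT, frames=[4,2,5,-]
Step 5: ref 2 -> HIT, frames=[4,2,5,-]
Step 6: ref 3 -> FAULT, frames=[4,2,5,3]
Step 7: ref 3 -> HIT, frames=[4,2,5,3]
Step 8: ref 6 -> FAULT, evict 4, frames=[6,2,5,3]
At step 8: evicted page 4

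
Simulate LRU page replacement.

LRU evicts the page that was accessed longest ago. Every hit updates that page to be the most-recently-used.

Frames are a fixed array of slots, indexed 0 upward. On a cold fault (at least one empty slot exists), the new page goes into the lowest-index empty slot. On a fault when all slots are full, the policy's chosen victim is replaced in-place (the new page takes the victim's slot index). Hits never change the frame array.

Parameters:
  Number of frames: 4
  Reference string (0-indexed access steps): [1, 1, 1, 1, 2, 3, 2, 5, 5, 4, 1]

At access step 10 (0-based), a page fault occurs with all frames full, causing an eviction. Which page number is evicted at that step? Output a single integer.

Step 0: ref 1 -> FAULT, frames=[1,-,-,-]
Step 1: ref 1 -> HIT, frames=[1,-,-,-]
Step 2: ref 1 -> HIT, frames=[1,-,-,-]
Step 3: ref 1 -> HIT, frames=[1,-,-,-]
Step 4: ref 2 -> FAULT, frames=[1,2,-,-]
Step 5: ref 3 -> FAULT, frames=[1,2,3,-]
Step 6: ref 2 -> HIT, frames=[1,2,3,-]
Step 7: ref 5 -> FAULT, frames=[1,2,3,5]
Step 8: ref 5 -> HIT, frames=[1,2,3,5]
Step 9: ref 4 -> FAULT, evict 1, frames=[4,2,3,5]
Step 10: ref 1 -> FAULT, evict 3, frames=[4,2,1,5]
At step 10: evicted page 3

Answer: 3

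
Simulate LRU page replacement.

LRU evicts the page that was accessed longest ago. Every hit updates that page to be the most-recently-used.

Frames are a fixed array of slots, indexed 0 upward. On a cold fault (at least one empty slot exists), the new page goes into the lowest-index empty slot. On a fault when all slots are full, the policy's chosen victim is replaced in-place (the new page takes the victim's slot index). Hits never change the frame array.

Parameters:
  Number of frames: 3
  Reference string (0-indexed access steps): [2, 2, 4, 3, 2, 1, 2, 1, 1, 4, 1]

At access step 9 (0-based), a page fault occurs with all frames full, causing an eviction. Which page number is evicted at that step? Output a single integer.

Answer: 3

Derivation:
Step 0: ref 2 -> FAULT, frames=[2,-,-]
Step 1: ref 2 -> HIT, frames=[2,-,-]
Step 2: ref 4 -> FAULT, frames=[2,4,-]
Step 3: ref 3 -> FAULT, frames=[2,4,3]
Step 4: ref 2 -> HIT, frames=[2,4,3]
Step 5: ref 1 -> FAULT, evict 4, frames=[2,1,3]
Step 6: ref 2 -> HIT, frames=[2,1,3]
Step 7: ref 1 -> HIT, frames=[2,1,3]
Step 8: ref 1 -> HIT, frames=[2,1,3]
Step 9: ref 4 -> FAULT, evict 3, frames=[2,1,4]
At step 9: evicted page 3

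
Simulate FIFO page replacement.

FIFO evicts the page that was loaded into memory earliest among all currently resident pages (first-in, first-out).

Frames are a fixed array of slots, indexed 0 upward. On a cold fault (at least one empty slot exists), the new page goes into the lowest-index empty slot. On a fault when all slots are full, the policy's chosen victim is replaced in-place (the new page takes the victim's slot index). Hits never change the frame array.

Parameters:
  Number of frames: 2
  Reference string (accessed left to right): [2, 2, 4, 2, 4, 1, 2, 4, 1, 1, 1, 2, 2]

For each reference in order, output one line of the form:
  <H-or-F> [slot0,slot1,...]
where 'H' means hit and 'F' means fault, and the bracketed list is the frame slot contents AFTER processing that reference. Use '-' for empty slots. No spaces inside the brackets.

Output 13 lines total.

F [2,-]
H [2,-]
F [2,4]
H [2,4]
H [2,4]
F [1,4]
F [1,2]
F [4,2]
F [4,1]
H [4,1]
H [4,1]
F [2,1]
H [2,1]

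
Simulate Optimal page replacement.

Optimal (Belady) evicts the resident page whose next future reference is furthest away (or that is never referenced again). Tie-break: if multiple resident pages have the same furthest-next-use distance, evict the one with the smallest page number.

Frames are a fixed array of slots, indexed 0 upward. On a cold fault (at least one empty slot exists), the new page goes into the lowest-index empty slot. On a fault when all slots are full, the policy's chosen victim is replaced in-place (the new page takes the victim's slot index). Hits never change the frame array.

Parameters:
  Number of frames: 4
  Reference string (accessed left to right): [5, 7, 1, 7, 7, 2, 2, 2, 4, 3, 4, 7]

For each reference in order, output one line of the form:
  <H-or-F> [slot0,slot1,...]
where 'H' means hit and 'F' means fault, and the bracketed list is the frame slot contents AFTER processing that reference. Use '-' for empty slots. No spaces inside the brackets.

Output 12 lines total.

F [5,-,-,-]
F [5,7,-,-]
F [5,7,1,-]
H [5,7,1,-]
H [5,7,1,-]
F [5,7,1,2]
H [5,7,1,2]
H [5,7,1,2]
F [5,7,4,2]
F [5,7,4,3]
H [5,7,4,3]
H [5,7,4,3]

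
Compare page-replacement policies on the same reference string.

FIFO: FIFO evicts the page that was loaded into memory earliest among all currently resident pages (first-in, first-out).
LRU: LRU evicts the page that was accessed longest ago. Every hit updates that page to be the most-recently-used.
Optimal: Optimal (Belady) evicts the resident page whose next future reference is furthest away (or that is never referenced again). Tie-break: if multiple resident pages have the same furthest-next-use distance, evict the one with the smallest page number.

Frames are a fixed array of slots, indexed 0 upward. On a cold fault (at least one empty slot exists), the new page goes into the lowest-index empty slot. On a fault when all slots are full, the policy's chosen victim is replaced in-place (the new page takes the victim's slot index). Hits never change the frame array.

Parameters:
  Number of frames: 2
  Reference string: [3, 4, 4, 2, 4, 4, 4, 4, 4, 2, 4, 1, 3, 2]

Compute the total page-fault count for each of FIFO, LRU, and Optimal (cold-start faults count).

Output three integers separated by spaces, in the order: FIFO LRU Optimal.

--- FIFO ---
  step 0: ref 3 -> FAULT, frames=[3,-] (faults so far: 1)
  step 1: ref 4 -> FAULT, frames=[3,4] (faults so far: 2)
  step 2: ref 4 -> HIT, frames=[3,4] (faults so far: 2)
  step 3: ref 2 -> FAULT, evict 3, frames=[2,4] (faults so far: 3)
  step 4: ref 4 -> HIT, frames=[2,4] (faults so far: 3)
  step 5: ref 4 -> HIT, frames=[2,4] (faults so far: 3)
  step 6: ref 4 -> HIT, frames=[2,4] (faults so far: 3)
  step 7: ref 4 -> HIT, frames=[2,4] (faults so far: 3)
  step 8: ref 4 -> HIT, frames=[2,4] (faults so far: 3)
  step 9: ref 2 -> HIT, frames=[2,4] (faults so far: 3)
  step 10: ref 4 -> HIT, frames=[2,4] (faults so far: 3)
  step 11: ref 1 -> FAULT, evict 4, frames=[2,1] (faults so far: 4)
  step 12: ref 3 -> FAULT, evict 2, frames=[3,1] (faults so far: 5)
  step 13: ref 2 -> FAULT, evict 1, frames=[3,2] (faults so far: 6)
  FIFO total faults: 6
--- LRU ---
  step 0: ref 3 -> FAULT, frames=[3,-] (faults so far: 1)
  step 1: ref 4 -> FAULT, frames=[3,4] (faults so far: 2)
  step 2: ref 4 -> HIT, frames=[3,4] (faults so far: 2)
  step 3: ref 2 -> FAULT, evict 3, frames=[2,4] (faults so far: 3)
  step 4: ref 4 -> HIT, frames=[2,4] (faults so far: 3)
  step 5: ref 4 -> HIT, frames=[2,4] (faults so far: 3)
  step 6: ref 4 -> HIT, frames=[2,4] (faults so far: 3)
  step 7: ref 4 -> HIT, frames=[2,4] (faults so far: 3)
  step 8: ref 4 -> HIT, frames=[2,4] (faults so far: 3)
  step 9: ref 2 -> HIT, frames=[2,4] (faults so far: 3)
  step 10: ref 4 -> HIT, frames=[2,4] (faults so far: 3)
  step 11: ref 1 -> FAULT, evict 2, frames=[1,4] (faults so far: 4)
  step 12: ref 3 -> FAULT, evict 4, frames=[1,3] (faults so far: 5)
  step 13: ref 2 -> FAULT, evict 1, frames=[2,3] (faults so far: 6)
  LRU total faults: 6
--- Optimal ---
  step 0: ref 3 -> FAULT, frames=[3,-] (faults so far: 1)
  step 1: ref 4 -> FAULT, frames=[3,4] (faults so far: 2)
  step 2: ref 4 -> HIT, frames=[3,4] (faults so far: 2)
  step 3: ref 2 -> FAULT, evict 3, frames=[2,4] (faults so far: 3)
  step 4: ref 4 -> HIT, frames=[2,4] (faults so far: 3)
  step 5: ref 4 -> HIT, frames=[2,4] (faults so far: 3)
  step 6: ref 4 -> HIT, frames=[2,4] (faults so far: 3)
  step 7: ref 4 -> HIT, frames=[2,4] (faults so far: 3)
  step 8: ref 4 -> HIT, frames=[2,4] (faults so far: 3)
  step 9: ref 2 -> HIT, frames=[2,4] (faults so far: 3)
  step 10: ref 4 -> HIT, frames=[2,4] (faults so far: 3)
  step 11: ref 1 -> FAULT, evict 4, frames=[2,1] (faults so far: 4)
  step 12: ref 3 -> FAULT, evict 1, frames=[2,3] (faults so far: 5)
  step 13: ref 2 -> HIT, frames=[2,3] (faults so far: 5)
  Optimal total faults: 5

Answer: 6 6 5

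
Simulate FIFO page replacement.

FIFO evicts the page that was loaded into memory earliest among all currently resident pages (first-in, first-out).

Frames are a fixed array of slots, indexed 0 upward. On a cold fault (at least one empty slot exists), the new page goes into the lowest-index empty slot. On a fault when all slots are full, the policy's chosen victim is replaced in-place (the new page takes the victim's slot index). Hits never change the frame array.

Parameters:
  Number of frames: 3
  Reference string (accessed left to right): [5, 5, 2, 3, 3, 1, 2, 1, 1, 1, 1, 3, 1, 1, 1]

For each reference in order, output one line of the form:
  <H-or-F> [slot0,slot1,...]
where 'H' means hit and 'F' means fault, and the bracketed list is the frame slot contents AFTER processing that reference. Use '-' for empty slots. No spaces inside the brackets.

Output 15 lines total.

F [5,-,-]
H [5,-,-]
F [5,2,-]
F [5,2,3]
H [5,2,3]
F [1,2,3]
H [1,2,3]
H [1,2,3]
H [1,2,3]
H [1,2,3]
H [1,2,3]
H [1,2,3]
H [1,2,3]
H [1,2,3]
H [1,2,3]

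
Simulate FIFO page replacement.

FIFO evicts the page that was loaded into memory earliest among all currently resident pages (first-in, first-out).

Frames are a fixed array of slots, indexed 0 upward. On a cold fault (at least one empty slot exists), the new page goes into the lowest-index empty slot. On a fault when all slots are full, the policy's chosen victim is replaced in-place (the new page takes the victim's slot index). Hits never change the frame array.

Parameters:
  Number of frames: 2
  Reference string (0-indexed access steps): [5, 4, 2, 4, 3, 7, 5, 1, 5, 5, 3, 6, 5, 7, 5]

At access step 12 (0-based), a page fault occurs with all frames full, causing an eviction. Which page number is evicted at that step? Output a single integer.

Step 0: ref 5 -> FAULT, frames=[5,-]
Step 1: ref 4 -> FAULT, frames=[5,4]
Step 2: ref 2 -> FAULT, evict 5, frames=[2,4]
Step 3: ref 4 -> HIT, frames=[2,4]
Step 4: ref 3 -> FAULT, evict 4, frames=[2,3]
Step 5: ref 7 -> FAULT, evict 2, frames=[7,3]
Step 6: ref 5 -> FAULT, evict 3, frames=[7,5]
Step 7: ref 1 -> FAULT, evict 7, frames=[1,5]
Step 8: ref 5 -> HIT, frames=[1,5]
Step 9: ref 5 -> HIT, frames=[1,5]
Step 10: ref 3 -> FAULT, evict 5, frames=[1,3]
Step 11: ref 6 -> FAULT, evict 1, frames=[6,3]
Step 12: ref 5 -> FAULT, evict 3, frames=[6,5]
At step 12: evicted page 3

Answer: 3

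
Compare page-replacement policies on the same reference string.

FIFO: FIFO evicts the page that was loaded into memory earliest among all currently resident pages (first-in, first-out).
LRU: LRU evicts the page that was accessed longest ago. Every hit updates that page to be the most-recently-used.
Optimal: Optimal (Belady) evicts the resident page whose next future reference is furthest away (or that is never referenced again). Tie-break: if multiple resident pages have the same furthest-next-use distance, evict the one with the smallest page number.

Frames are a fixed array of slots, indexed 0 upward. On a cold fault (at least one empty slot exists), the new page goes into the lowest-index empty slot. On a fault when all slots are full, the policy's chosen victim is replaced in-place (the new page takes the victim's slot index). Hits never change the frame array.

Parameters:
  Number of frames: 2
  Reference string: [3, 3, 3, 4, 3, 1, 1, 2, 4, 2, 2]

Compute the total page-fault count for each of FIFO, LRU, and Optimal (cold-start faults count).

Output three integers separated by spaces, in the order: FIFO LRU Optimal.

Answer: 5 5 4

Derivation:
--- FIFO ---
  step 0: ref 3 -> FAULT, frames=[3,-] (faults so far: 1)
  step 1: ref 3 -> HIT, frames=[3,-] (faults so far: 1)
  step 2: ref 3 -> HIT, frames=[3,-] (faults so far: 1)
  step 3: ref 4 -> FAULT, frames=[3,4] (faults so far: 2)
  step 4: ref 3 -> HIT, frames=[3,4] (faults so far: 2)
  step 5: ref 1 -> FAULT, evict 3, frames=[1,4] (faults so far: 3)
  step 6: ref 1 -> HIT, frames=[1,4] (faults so far: 3)
  step 7: ref 2 -> FAULT, evict 4, frames=[1,2] (faults so far: 4)
  step 8: ref 4 -> FAULT, evict 1, frames=[4,2] (faults so far: 5)
  step 9: ref 2 -> HIT, frames=[4,2] (faults so far: 5)
  step 10: ref 2 -> HIT, frames=[4,2] (faults so far: 5)
  FIFO total faults: 5
--- LRU ---
  step 0: ref 3 -> FAULT, frames=[3,-] (faults so far: 1)
  step 1: ref 3 -> HIT, frames=[3,-] (faults so far: 1)
  step 2: ref 3 -> HIT, frames=[3,-] (faults so far: 1)
  step 3: ref 4 -> FAULT, frames=[3,4] (faults so far: 2)
  step 4: ref 3 -> HIT, frames=[3,4] (faults so far: 2)
  step 5: ref 1 -> FAULT, evict 4, frames=[3,1] (faults so far: 3)
  step 6: ref 1 -> HIT, frames=[3,1] (faults so far: 3)
  step 7: ref 2 -> FAULT, evict 3, frames=[2,1] (faults so far: 4)
  step 8: ref 4 -> FAULT, evict 1, frames=[2,4] (faults so far: 5)
  step 9: ref 2 -> HIT, frames=[2,4] (faults so far: 5)
  step 10: ref 2 -> HIT, frames=[2,4] (faults so far: 5)
  LRU total faults: 5
--- Optimal ---
  step 0: ref 3 -> FAULT, frames=[3,-] (faults so far: 1)
  step 1: ref 3 -> HIT, frames=[3,-] (faults so far: 1)
  step 2: ref 3 -> HIT, frames=[3,-] (faults so far: 1)
  step 3: ref 4 -> FAULT, frames=[3,4] (faults so far: 2)
  step 4: ref 3 -> HIT, frames=[3,4] (faults so far: 2)
  step 5: ref 1 -> FAULT, evict 3, frames=[1,4] (faults so far: 3)
  step 6: ref 1 -> HIT, frames=[1,4] (faults so far: 3)
  step 7: ref 2 -> FAULT, evict 1, frames=[2,4] (faults so far: 4)
  step 8: ref 4 -> HIT, frames=[2,4] (faults so far: 4)
  step 9: ref 2 -> HIT, frames=[2,4] (faults so far: 4)
  step 10: ref 2 -> HIT, frames=[2,4] (faults so far: 4)
  Optimal total faults: 4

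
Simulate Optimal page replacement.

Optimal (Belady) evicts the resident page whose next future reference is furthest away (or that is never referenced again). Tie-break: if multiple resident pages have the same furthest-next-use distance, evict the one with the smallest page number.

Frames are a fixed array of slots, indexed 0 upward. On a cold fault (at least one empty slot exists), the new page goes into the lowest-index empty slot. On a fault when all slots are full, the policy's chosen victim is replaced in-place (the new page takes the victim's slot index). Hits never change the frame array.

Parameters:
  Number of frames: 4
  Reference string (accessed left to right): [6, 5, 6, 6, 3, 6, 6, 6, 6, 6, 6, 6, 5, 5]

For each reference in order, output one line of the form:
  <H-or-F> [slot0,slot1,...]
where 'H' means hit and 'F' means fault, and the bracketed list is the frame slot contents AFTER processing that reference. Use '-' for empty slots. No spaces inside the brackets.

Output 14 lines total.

F [6,-,-,-]
F [6,5,-,-]
H [6,5,-,-]
H [6,5,-,-]
F [6,5,3,-]
H [6,5,3,-]
H [6,5,3,-]
H [6,5,3,-]
H [6,5,3,-]
H [6,5,3,-]
H [6,5,3,-]
H [6,5,3,-]
H [6,5,3,-]
H [6,5,3,-]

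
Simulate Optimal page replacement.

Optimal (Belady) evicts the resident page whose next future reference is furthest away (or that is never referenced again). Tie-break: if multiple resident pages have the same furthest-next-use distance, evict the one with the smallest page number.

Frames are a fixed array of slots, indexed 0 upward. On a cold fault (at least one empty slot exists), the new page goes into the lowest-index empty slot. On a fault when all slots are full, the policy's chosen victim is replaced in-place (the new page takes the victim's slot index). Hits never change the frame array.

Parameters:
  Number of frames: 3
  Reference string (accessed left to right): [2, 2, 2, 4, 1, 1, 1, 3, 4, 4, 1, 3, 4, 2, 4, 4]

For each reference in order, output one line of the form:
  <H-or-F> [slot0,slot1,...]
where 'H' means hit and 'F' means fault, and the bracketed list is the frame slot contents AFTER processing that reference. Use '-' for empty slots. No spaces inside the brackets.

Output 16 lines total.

F [2,-,-]
H [2,-,-]
H [2,-,-]
F [2,4,-]
F [2,4,1]
H [2,4,1]
H [2,4,1]
F [3,4,1]
H [3,4,1]
H [3,4,1]
H [3,4,1]
H [3,4,1]
H [3,4,1]
F [3,4,2]
H [3,4,2]
H [3,4,2]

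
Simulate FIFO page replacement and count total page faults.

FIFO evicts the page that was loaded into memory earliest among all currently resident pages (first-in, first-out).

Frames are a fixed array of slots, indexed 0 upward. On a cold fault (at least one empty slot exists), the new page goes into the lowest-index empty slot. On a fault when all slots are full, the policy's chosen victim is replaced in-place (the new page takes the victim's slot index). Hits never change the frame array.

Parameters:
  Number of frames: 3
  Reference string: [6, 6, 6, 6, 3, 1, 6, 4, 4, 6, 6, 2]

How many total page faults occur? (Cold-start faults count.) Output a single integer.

Answer: 6

Derivation:
Step 0: ref 6 → FAULT, frames=[6,-,-]
Step 1: ref 6 → HIT, frames=[6,-,-]
Step 2: ref 6 → HIT, frames=[6,-,-]
Step 3: ref 6 → HIT, frames=[6,-,-]
Step 4: ref 3 → FAULT, frames=[6,3,-]
Step 5: ref 1 → FAULT, frames=[6,3,1]
Step 6: ref 6 → HIT, frames=[6,3,1]
Step 7: ref 4 → FAULT (evict 6), frames=[4,3,1]
Step 8: ref 4 → HIT, frames=[4,3,1]
Step 9: ref 6 → FAULT (evict 3), frames=[4,6,1]
Step 10: ref 6 → HIT, frames=[4,6,1]
Step 11: ref 2 → FAULT (evict 1), frames=[4,6,2]
Total faults: 6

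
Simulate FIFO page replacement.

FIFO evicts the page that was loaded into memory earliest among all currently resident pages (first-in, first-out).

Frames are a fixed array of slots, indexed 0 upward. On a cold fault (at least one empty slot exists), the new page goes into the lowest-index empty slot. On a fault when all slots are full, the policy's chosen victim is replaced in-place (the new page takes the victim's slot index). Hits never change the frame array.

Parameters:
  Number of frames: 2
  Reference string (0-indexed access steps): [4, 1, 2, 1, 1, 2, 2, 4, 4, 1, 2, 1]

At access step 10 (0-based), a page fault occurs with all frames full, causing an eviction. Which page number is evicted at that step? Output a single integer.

Answer: 4

Derivation:
Step 0: ref 4 -> FAULT, frames=[4,-]
Step 1: ref 1 -> FAULT, frames=[4,1]
Step 2: ref 2 -> FAULT, evict 4, frames=[2,1]
Step 3: ref 1 -> HIT, frames=[2,1]
Step 4: ref 1 -> HIT, frames=[2,1]
Step 5: ref 2 -> HIT, frames=[2,1]
Step 6: ref 2 -> HIT, frames=[2,1]
Step 7: ref 4 -> FAULT, evict 1, frames=[2,4]
Step 8: ref 4 -> HIT, frames=[2,4]
Step 9: ref 1 -> FAULT, evict 2, frames=[1,4]
Step 10: ref 2 -> FAULT, evict 4, frames=[1,2]
At step 10: evicted page 4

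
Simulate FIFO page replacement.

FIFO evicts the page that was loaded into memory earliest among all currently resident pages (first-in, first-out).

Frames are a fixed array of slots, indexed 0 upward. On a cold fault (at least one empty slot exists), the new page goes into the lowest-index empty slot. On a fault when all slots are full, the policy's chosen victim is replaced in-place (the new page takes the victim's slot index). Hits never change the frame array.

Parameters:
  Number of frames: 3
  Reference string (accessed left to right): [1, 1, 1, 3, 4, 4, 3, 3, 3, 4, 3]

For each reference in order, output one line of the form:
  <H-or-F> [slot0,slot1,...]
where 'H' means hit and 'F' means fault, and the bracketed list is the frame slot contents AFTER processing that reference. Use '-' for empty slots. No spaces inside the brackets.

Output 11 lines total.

F [1,-,-]
H [1,-,-]
H [1,-,-]
F [1,3,-]
F [1,3,4]
H [1,3,4]
H [1,3,4]
H [1,3,4]
H [1,3,4]
H [1,3,4]
H [1,3,4]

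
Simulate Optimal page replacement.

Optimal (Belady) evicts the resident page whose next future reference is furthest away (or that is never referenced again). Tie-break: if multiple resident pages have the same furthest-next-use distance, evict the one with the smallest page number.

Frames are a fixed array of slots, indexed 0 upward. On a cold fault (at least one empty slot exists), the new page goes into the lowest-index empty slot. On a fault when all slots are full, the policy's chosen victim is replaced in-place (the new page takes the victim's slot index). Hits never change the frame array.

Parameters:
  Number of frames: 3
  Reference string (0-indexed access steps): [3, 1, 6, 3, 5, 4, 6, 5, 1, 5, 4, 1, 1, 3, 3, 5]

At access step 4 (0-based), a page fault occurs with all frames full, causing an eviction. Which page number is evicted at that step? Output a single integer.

Step 0: ref 3 -> FAULT, frames=[3,-,-]
Step 1: ref 1 -> FAULT, frames=[3,1,-]
Step 2: ref 6 -> FAULT, frames=[3,1,6]
Step 3: ref 3 -> HIT, frames=[3,1,6]
Step 4: ref 5 -> FAULT, evict 3, frames=[5,1,6]
At step 4: evicted page 3

Answer: 3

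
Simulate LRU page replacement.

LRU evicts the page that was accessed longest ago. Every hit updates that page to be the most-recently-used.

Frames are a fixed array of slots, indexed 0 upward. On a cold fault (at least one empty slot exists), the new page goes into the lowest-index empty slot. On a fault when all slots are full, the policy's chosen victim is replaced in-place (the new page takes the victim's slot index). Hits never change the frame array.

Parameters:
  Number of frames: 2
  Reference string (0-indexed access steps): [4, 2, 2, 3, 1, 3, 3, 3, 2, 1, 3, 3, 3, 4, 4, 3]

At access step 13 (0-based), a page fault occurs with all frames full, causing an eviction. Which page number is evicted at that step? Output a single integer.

Answer: 1

Derivation:
Step 0: ref 4 -> FAULT, frames=[4,-]
Step 1: ref 2 -> FAULT, frames=[4,2]
Step 2: ref 2 -> HIT, frames=[4,2]
Step 3: ref 3 -> FAULT, evict 4, frames=[3,2]
Step 4: ref 1 -> FAULT, evict 2, frames=[3,1]
Step 5: ref 3 -> HIT, frames=[3,1]
Step 6: ref 3 -> HIT, frames=[3,1]
Step 7: ref 3 -> HIT, frames=[3,1]
Step 8: ref 2 -> FAULT, evict 1, frames=[3,2]
Step 9: ref 1 -> FAULT, evict 3, frames=[1,2]
Step 10: ref 3 -> FAULT, evict 2, frames=[1,3]
Step 11: ref 3 -> HIT, frames=[1,3]
Step 12: ref 3 -> HIT, frames=[1,3]
Step 13: ref 4 -> FAULT, evict 1, frames=[4,3]
At step 13: evicted page 1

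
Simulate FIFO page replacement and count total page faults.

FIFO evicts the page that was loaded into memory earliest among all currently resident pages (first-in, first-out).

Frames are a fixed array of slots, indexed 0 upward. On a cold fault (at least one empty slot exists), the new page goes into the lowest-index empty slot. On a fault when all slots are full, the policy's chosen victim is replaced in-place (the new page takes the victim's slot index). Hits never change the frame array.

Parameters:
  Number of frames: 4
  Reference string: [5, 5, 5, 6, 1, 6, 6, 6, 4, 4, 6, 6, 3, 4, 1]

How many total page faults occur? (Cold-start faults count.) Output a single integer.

Answer: 5

Derivation:
Step 0: ref 5 → FAULT, frames=[5,-,-,-]
Step 1: ref 5 → HIT, frames=[5,-,-,-]
Step 2: ref 5 → HIT, frames=[5,-,-,-]
Step 3: ref 6 → FAULT, frames=[5,6,-,-]
Step 4: ref 1 → FAULT, frames=[5,6,1,-]
Step 5: ref 6 → HIT, frames=[5,6,1,-]
Step 6: ref 6 → HIT, frames=[5,6,1,-]
Step 7: ref 6 → HIT, frames=[5,6,1,-]
Step 8: ref 4 → FAULT, frames=[5,6,1,4]
Step 9: ref 4 → HIT, frames=[5,6,1,4]
Step 10: ref 6 → HIT, frames=[5,6,1,4]
Step 11: ref 6 → HIT, frames=[5,6,1,4]
Step 12: ref 3 → FAULT (evict 5), frames=[3,6,1,4]
Step 13: ref 4 → HIT, frames=[3,6,1,4]
Step 14: ref 1 → HIT, frames=[3,6,1,4]
Total faults: 5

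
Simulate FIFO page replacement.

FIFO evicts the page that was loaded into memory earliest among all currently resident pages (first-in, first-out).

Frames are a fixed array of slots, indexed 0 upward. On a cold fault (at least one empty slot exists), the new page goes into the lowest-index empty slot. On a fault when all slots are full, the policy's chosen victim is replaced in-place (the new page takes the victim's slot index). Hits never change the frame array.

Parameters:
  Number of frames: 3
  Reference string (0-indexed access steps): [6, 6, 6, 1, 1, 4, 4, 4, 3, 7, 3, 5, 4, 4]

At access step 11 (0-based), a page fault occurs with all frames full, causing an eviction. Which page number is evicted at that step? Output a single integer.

Step 0: ref 6 -> FAULT, frames=[6,-,-]
Step 1: ref 6 -> HIT, frames=[6,-,-]
Step 2: ref 6 -> HIT, frames=[6,-,-]
Step 3: ref 1 -> FAULT, frames=[6,1,-]
Step 4: ref 1 -> HIT, frames=[6,1,-]
Step 5: ref 4 -> FAULT, frames=[6,1,4]
Step 6: ref 4 -> HIT, frames=[6,1,4]
Step 7: ref 4 -> HIT, frames=[6,1,4]
Step 8: ref 3 -> FAULT, evict 6, frames=[3,1,4]
Step 9: ref 7 -> FAULT, evict 1, frames=[3,7,4]
Step 10: ref 3 -> HIT, frames=[3,7,4]
Step 11: ref 5 -> FAULT, evict 4, frames=[3,7,5]
At step 11: evicted page 4

Answer: 4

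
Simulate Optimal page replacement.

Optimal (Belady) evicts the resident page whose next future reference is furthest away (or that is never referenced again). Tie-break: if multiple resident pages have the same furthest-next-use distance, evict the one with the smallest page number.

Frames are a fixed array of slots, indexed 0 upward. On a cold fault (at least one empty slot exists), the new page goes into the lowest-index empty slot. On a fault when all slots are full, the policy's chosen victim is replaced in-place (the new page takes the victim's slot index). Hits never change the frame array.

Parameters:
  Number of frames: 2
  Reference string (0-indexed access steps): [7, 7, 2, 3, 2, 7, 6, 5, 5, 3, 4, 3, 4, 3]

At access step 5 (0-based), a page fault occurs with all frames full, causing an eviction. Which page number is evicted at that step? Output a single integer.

Answer: 2

Derivation:
Step 0: ref 7 -> FAULT, frames=[7,-]
Step 1: ref 7 -> HIT, frames=[7,-]
Step 2: ref 2 -> FAULT, frames=[7,2]
Step 3: ref 3 -> FAULT, evict 7, frames=[3,2]
Step 4: ref 2 -> HIT, frames=[3,2]
Step 5: ref 7 -> FAULT, evict 2, frames=[3,7]
At step 5: evicted page 2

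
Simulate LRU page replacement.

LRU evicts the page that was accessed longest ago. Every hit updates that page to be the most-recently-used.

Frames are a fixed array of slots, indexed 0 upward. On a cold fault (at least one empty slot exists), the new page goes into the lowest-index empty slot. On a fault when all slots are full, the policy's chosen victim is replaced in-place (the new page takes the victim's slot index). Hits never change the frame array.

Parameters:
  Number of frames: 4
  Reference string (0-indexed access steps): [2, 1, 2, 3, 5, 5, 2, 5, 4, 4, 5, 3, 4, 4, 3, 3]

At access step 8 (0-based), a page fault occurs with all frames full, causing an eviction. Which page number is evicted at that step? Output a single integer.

Step 0: ref 2 -> FAULT, frames=[2,-,-,-]
Step 1: ref 1 -> FAULT, frames=[2,1,-,-]
Step 2: ref 2 -> HIT, frames=[2,1,-,-]
Step 3: ref 3 -> FAULT, frames=[2,1,3,-]
Step 4: ref 5 -> FAULT, frames=[2,1,3,5]
Step 5: ref 5 -> HIT, frames=[2,1,3,5]
Step 6: ref 2 -> HIT, frames=[2,1,3,5]
Step 7: ref 5 -> HIT, frames=[2,1,3,5]
Step 8: ref 4 -> FAULT, evict 1, frames=[2,4,3,5]
At step 8: evicted page 1

Answer: 1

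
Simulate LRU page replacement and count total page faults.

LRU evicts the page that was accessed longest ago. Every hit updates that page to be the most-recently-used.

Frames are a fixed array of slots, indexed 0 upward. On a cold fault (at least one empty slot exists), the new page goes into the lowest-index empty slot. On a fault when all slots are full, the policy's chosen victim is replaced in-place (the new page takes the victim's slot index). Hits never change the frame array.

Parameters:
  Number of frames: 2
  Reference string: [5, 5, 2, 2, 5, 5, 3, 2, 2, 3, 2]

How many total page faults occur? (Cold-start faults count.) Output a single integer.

Step 0: ref 5 → FAULT, frames=[5,-]
Step 1: ref 5 → HIT, frames=[5,-]
Step 2: ref 2 → FAULT, frames=[5,2]
Step 3: ref 2 → HIT, frames=[5,2]
Step 4: ref 5 → HIT, frames=[5,2]
Step 5: ref 5 → HIT, frames=[5,2]
Step 6: ref 3 → FAULT (evict 2), frames=[5,3]
Step 7: ref 2 → FAULT (evict 5), frames=[2,3]
Step 8: ref 2 → HIT, frames=[2,3]
Step 9: ref 3 → HIT, frames=[2,3]
Step 10: ref 2 → HIT, frames=[2,3]
Total faults: 4

Answer: 4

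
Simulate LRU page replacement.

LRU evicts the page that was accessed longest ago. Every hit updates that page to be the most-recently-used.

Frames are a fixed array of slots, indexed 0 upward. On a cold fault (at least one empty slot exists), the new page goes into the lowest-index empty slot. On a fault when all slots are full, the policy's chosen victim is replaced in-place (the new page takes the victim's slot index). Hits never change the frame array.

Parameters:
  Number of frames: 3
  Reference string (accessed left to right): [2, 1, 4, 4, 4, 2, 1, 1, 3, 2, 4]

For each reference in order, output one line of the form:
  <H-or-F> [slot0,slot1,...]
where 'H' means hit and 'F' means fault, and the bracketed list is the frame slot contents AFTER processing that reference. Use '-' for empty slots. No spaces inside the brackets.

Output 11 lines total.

F [2,-,-]
F [2,1,-]
F [2,1,4]
H [2,1,4]
H [2,1,4]
H [2,1,4]
H [2,1,4]
H [2,1,4]
F [2,1,3]
H [2,1,3]
F [2,4,3]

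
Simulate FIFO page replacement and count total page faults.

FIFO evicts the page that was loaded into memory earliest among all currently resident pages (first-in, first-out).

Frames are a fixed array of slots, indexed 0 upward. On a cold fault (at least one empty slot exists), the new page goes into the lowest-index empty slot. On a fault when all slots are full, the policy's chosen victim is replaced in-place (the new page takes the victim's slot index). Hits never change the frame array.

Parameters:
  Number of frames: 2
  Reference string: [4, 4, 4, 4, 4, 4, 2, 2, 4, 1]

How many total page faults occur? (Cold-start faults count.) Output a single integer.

Answer: 3

Derivation:
Step 0: ref 4 → FAULT, frames=[4,-]
Step 1: ref 4 → HIT, frames=[4,-]
Step 2: ref 4 → HIT, frames=[4,-]
Step 3: ref 4 → HIT, frames=[4,-]
Step 4: ref 4 → HIT, frames=[4,-]
Step 5: ref 4 → HIT, frames=[4,-]
Step 6: ref 2 → FAULT, frames=[4,2]
Step 7: ref 2 → HIT, frames=[4,2]
Step 8: ref 4 → HIT, frames=[4,2]
Step 9: ref 1 → FAULT (evict 4), frames=[1,2]
Total faults: 3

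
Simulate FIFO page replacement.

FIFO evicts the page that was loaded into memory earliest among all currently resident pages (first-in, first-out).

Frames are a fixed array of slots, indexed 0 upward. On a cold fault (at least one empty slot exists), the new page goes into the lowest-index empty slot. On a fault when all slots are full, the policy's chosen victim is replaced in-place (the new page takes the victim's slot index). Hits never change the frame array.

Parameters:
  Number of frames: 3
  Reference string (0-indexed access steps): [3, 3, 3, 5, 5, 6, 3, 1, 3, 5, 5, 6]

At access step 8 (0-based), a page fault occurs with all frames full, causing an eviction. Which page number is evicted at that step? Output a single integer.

Step 0: ref 3 -> FAULT, frames=[3,-,-]
Step 1: ref 3 -> HIT, frames=[3,-,-]
Step 2: ref 3 -> HIT, frames=[3,-,-]
Step 3: ref 5 -> FAULT, frames=[3,5,-]
Step 4: ref 5 -> HIT, frames=[3,5,-]
Step 5: ref 6 -> FAULT, frames=[3,5,6]
Step 6: ref 3 -> HIT, frames=[3,5,6]
Step 7: ref 1 -> FAULT, evict 3, frames=[1,5,6]
Step 8: ref 3 -> FAULT, evict 5, frames=[1,3,6]
At step 8: evicted page 5

Answer: 5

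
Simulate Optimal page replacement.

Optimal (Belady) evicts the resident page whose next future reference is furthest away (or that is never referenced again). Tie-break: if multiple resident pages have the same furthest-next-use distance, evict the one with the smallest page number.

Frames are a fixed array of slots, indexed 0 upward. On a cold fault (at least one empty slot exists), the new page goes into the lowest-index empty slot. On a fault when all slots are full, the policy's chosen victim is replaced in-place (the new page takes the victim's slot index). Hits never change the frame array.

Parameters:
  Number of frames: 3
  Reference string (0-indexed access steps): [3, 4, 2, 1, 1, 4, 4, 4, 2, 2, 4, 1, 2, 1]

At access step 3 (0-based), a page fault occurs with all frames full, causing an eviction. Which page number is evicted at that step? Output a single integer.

Answer: 3

Derivation:
Step 0: ref 3 -> FAULT, frames=[3,-,-]
Step 1: ref 4 -> FAULT, frames=[3,4,-]
Step 2: ref 2 -> FAULT, frames=[3,4,2]
Step 3: ref 1 -> FAULT, evict 3, frames=[1,4,2]
At step 3: evicted page 3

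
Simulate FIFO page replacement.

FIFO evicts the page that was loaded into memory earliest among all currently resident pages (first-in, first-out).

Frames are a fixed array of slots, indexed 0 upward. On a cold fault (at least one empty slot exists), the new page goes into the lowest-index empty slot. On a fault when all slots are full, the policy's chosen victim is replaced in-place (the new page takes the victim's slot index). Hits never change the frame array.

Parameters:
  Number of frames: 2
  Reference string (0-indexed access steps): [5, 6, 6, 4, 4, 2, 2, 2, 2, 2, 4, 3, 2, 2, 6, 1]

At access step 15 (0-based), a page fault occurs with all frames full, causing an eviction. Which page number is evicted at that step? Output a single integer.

Step 0: ref 5 -> FAULT, frames=[5,-]
Step 1: ref 6 -> FAULT, frames=[5,6]
Step 2: ref 6 -> HIT, frames=[5,6]
Step 3: ref 4 -> FAULT, evict 5, frames=[4,6]
Step 4: ref 4 -> HIT, frames=[4,6]
Step 5: ref 2 -> FAULT, evict 6, frames=[4,2]
Step 6: ref 2 -> HIT, frames=[4,2]
Step 7: ref 2 -> HIT, frames=[4,2]
Step 8: ref 2 -> HIT, frames=[4,2]
Step 9: ref 2 -> HIT, frames=[4,2]
Step 10: ref 4 -> HIT, frames=[4,2]
Step 11: ref 3 -> FAULT, evict 4, frames=[3,2]
Step 12: ref 2 -> HIT, frames=[3,2]
Step 13: ref 2 -> HIT, frames=[3,2]
Step 14: ref 6 -> FAULT, evict 2, frames=[3,6]
Step 15: ref 1 -> FAULT, evict 3, frames=[1,6]
At step 15: evicted page 3

Answer: 3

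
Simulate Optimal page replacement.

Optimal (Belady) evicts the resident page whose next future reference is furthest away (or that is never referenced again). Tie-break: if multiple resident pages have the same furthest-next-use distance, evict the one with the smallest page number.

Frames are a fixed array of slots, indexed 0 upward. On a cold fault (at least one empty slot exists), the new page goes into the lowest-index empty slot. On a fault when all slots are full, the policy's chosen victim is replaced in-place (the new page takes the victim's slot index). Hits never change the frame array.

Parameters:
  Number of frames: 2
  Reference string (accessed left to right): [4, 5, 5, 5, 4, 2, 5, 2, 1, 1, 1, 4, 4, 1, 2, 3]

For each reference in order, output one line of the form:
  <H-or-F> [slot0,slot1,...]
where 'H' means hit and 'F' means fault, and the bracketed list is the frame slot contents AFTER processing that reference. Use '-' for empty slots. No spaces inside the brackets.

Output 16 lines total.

F [4,-]
F [4,5]
H [4,5]
H [4,5]
H [4,5]
F [2,5]
H [2,5]
H [2,5]
F [2,1]
H [2,1]
H [2,1]
F [4,1]
H [4,1]
H [4,1]
F [4,2]
F [4,3]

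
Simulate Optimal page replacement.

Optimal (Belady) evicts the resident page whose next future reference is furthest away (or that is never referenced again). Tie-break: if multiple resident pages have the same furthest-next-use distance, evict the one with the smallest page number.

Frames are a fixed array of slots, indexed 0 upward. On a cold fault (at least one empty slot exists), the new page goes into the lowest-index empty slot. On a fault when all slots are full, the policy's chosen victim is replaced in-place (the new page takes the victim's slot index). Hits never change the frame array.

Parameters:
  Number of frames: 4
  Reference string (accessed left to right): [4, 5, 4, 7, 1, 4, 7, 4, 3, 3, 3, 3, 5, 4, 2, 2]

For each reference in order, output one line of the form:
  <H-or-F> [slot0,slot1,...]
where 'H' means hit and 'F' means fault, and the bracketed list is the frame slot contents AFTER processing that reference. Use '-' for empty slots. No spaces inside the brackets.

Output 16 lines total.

F [4,-,-,-]
F [4,5,-,-]
H [4,5,-,-]
F [4,5,7,-]
F [4,5,7,1]
H [4,5,7,1]
H [4,5,7,1]
H [4,5,7,1]
F [4,5,7,3]
H [4,5,7,3]
H [4,5,7,3]
H [4,5,7,3]
H [4,5,7,3]
H [4,5,7,3]
F [4,5,7,2]
H [4,5,7,2]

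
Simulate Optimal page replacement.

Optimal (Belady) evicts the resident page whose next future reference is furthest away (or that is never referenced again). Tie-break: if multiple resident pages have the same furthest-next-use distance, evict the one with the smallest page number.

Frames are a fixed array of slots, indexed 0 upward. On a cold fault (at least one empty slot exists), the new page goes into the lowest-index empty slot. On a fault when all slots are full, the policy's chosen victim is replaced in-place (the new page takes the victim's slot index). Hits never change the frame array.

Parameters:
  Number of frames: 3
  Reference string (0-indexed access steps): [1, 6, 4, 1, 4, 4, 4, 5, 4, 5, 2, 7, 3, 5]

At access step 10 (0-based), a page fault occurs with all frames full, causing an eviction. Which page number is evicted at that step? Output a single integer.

Answer: 4

Derivation:
Step 0: ref 1 -> FAULT, frames=[1,-,-]
Step 1: ref 6 -> FAULT, frames=[1,6,-]
Step 2: ref 4 -> FAULT, frames=[1,6,4]
Step 3: ref 1 -> HIT, frames=[1,6,4]
Step 4: ref 4 -> HIT, frames=[1,6,4]
Step 5: ref 4 -> HIT, frames=[1,6,4]
Step 6: ref 4 -> HIT, frames=[1,6,4]
Step 7: ref 5 -> FAULT, evict 1, frames=[5,6,4]
Step 8: ref 4 -> HIT, frames=[5,6,4]
Step 9: ref 5 -> HIT, frames=[5,6,4]
Step 10: ref 2 -> FAULT, evict 4, frames=[5,6,2]
At step 10: evicted page 4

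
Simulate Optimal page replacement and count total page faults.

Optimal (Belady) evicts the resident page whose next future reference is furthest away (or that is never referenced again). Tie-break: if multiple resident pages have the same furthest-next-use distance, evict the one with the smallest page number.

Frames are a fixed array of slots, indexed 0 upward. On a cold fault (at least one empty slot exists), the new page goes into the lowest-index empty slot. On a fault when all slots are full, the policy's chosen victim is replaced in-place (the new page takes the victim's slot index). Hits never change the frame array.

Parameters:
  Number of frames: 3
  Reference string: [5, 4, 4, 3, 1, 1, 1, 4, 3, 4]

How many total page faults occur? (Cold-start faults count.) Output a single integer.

Step 0: ref 5 → FAULT, frames=[5,-,-]
Step 1: ref 4 → FAULT, frames=[5,4,-]
Step 2: ref 4 → HIT, frames=[5,4,-]
Step 3: ref 3 → FAULT, frames=[5,4,3]
Step 4: ref 1 → FAULT (evict 5), frames=[1,4,3]
Step 5: ref 1 → HIT, frames=[1,4,3]
Step 6: ref 1 → HIT, frames=[1,4,3]
Step 7: ref 4 → HIT, frames=[1,4,3]
Step 8: ref 3 → HIT, frames=[1,4,3]
Step 9: ref 4 → HIT, frames=[1,4,3]
Total faults: 4

Answer: 4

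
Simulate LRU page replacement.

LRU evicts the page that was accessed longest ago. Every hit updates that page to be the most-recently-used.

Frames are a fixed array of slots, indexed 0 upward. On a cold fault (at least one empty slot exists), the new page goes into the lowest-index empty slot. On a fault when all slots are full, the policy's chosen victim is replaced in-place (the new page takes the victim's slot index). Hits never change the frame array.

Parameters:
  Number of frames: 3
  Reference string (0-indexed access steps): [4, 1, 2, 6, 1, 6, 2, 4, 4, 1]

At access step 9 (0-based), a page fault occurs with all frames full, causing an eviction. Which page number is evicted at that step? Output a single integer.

Answer: 6

Derivation:
Step 0: ref 4 -> FAULT, frames=[4,-,-]
Step 1: ref 1 -> FAULT, frames=[4,1,-]
Step 2: ref 2 -> FAULT, frames=[4,1,2]
Step 3: ref 6 -> FAULT, evict 4, frames=[6,1,2]
Step 4: ref 1 -> HIT, frames=[6,1,2]
Step 5: ref 6 -> HIT, frames=[6,1,2]
Step 6: ref 2 -> HIT, frames=[6,1,2]
Step 7: ref 4 -> FAULT, evict 1, frames=[6,4,2]
Step 8: ref 4 -> HIT, frames=[6,4,2]
Step 9: ref 1 -> FAULT, evict 6, frames=[1,4,2]
At step 9: evicted page 6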